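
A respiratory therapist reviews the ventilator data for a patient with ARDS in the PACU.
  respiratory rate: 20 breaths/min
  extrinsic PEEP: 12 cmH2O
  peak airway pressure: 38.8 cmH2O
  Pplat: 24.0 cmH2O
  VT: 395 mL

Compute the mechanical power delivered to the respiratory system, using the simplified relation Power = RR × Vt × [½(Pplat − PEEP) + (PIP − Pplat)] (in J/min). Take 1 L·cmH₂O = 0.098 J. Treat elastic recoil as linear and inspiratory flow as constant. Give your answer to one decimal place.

Per-breath work = Vt × [½(Pplat−PEEP) + (PIP−Pplat)] = 0.395 × [0.5×12.0 + 14.8] = 0.395 × 20.8 = 8.216 L·cmH2O.
Power = 20 × 8.216 = 164.32 L·cmH2O/min.
× 0.098 J/(L·cmH2O) → 16.103 J/min.

16.1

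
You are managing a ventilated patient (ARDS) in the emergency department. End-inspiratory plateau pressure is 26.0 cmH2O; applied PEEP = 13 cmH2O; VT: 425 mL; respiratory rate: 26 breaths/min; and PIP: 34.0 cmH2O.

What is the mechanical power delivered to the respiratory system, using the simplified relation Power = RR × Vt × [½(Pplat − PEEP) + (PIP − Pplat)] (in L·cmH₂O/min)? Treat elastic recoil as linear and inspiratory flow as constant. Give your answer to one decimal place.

Per-breath work = Vt × [½(Pplat−PEEP) + (PIP−Pplat)] = 0.425 × [0.5×13.0 + 8.0] = 0.425 × 14.5 = 6.163 L·cmH2O.
Power = 26 × 6.163 = 160.24 L·cmH2O/min.

160.2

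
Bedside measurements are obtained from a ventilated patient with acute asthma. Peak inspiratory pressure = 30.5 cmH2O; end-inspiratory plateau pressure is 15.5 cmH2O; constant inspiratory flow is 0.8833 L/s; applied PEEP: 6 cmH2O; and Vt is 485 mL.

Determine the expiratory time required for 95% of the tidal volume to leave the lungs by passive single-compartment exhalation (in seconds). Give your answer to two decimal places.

R = (PIP − Pplat)/V̇ = (30.5 − 15.5) / 0.8833 = 15.0/0.8833 = 16.982 cmH2O·s/L.
C = Vt/(Pplat − PEEP) = 485.0 / (15.5 − 6) = 485.0/9.5 = 51.053 mL/cmH2O.
τ = R × C = 16.982 × 0.05105 L/cmH2O = 0.8669 s.
t = −τ·ln(1 − 0.95) = −0.8669·ln(0.05) = 2.597 s.

2.60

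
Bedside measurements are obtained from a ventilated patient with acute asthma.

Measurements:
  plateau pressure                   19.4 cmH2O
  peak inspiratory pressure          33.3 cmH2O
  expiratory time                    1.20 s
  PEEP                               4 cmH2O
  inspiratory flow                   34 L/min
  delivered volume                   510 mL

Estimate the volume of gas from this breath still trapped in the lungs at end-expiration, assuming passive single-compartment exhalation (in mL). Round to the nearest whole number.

116

Flow: 34 L/min ÷ 60 = 0.5667 L/s.
R = (PIP − Pplat)/V̇ = (33.3 − 19.4) / 0.5667 = 13.9/0.5667 = 24.528 cmH2O·s/L.
C = Vt/(Pplat − PEEP) = 510.0 / (19.4 − 4) = 510.0/15.4 = 33.117 mL/cmH2O.
τ = R × C = 24.528 × 0.03312 L/cmH2O = 0.8124 s.
Fraction remaining = e^(−Te/τ) = e^(−1.20/0.8124) = 0.2283.
Trapped volume = 510.0 × 0.2283 = 116.43 mL.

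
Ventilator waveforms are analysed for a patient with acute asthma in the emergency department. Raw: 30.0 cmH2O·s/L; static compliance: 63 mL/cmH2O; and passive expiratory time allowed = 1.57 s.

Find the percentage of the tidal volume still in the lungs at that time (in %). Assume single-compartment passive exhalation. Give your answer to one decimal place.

τ = R × C = 30.0 × 63 mL/cmH2O = 30.0 × 0.063 L/cmH2O = 1.89 s.
Passive exhalation: V(t)/V₀ = e^(−t/τ) = e^(−1.57/1.89) = 0.4357.
Fraction remaining = 0.4357 → 43.57%.

43.6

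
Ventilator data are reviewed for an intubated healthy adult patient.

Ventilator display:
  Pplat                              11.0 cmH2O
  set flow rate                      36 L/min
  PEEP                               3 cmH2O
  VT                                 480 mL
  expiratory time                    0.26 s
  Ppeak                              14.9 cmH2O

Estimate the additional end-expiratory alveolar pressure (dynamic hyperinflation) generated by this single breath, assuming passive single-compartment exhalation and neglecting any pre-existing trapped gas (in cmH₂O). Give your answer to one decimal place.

4.1

Flow: 36 L/min ÷ 60 = 0.6 L/s.
R = (PIP − Pplat)/V̇ = (14.9 − 11.0) / 0.6 = 3.9/0.6 = 6.5 cmH2O·s/L.
C = Vt/(Pplat − PEEP) = 480.0 / (11.0 − 3) = 480.0/8.0 = 60.0 mL/cmH2O.
τ = R × C = 6.5 × 0.06 L/cmH2O = 0.39 s.
Fraction remaining = e^(−Te/τ) = e^(−0.26/0.39) = 0.5134; trapped volume = 480.0 × 0.5134 = 246.43 mL.
Additional alveolar pressure from trapping ≈ V_trapped / C = 246.43 / 60.0 = 4.107 cmH2O.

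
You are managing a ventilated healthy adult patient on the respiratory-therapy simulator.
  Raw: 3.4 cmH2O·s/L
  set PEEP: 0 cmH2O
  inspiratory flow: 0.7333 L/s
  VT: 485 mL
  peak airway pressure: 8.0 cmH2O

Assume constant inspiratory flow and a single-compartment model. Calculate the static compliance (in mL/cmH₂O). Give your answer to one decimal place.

Equation of motion (constant flow): PIP = Vt/C + R·V̇ + PEEP.
Vt/C = PIP − R·V̇ − PEEP = 8.0 − 3.4×0.7333 − 0 = 8.0 − 2.493 − 0 = 5.507 cmH2O.
C = Vt / 5.507 = 485 / 5.507 = 88.07 mL/cmH2O.

88.1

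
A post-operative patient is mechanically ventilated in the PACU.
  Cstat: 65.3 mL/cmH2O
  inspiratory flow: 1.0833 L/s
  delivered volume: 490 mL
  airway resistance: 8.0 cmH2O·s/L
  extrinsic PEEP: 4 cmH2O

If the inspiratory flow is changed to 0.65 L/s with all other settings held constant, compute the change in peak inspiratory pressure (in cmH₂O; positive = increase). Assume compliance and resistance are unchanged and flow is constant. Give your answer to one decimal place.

-3.5

PIP = Vt/C + R·V̇ + PEEP (constant-flow equation of motion).
Only the resistive term changes: ΔPIP = R × ΔV̇ = 8.0 × (0.65 − 1.0833) = 8.0 × -0.4333 = -3.466 cmH2O.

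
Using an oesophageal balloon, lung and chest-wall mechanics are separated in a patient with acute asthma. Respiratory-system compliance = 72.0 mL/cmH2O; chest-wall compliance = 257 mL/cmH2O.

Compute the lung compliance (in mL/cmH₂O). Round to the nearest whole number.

1/CL = 1/Crs − 1/Ccw.
1/CL = 1/72.0 − 1/257 = 0.009998.
CL = 100.02 mL/cmH2O.

100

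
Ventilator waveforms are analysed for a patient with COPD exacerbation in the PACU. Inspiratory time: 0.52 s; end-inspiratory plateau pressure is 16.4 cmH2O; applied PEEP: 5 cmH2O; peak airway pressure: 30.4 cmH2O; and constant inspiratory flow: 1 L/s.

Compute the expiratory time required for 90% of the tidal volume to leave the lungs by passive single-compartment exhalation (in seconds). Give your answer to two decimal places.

Vt = flow × Ti = 1 L/s × 0.52 s × 1000 mL/L = 520.0 mL.
R = (PIP − Pplat)/V̇ = (30.4 − 16.4) / 1 = 14.0/1 = 14.0 cmH2O·s/L.
C = Vt/(Pplat − PEEP) = 520.0 / (16.4 − 5) = 520.0/11.4 = 45.614 mL/cmH2O.
τ = R × C = 14.0 × 0.04561 L/cmH2O = 0.6385 s.
t = −τ·ln(1 − 0.90) = −0.6385·ln(0.1) = 1.47 s.

1.47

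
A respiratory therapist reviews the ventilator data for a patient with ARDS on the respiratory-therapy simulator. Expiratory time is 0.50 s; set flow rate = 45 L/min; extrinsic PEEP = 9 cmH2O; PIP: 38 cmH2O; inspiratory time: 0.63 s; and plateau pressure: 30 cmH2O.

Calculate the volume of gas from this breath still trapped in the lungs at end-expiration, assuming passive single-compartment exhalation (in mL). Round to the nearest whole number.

Flow: 45 L/min ÷ 60 = 0.75 L/s.
Vt = flow × Ti = 0.75 L/s × 0.63 s × 1000 mL/L = 472.5 mL.
R = (PIP − Pplat)/V̇ = (38 − 30) / 0.75 = 8.0/0.75 = 10.667 cmH2O·s/L.
C = Vt/(Pplat − PEEP) = 472.5 / (30 − 9) = 472.5/21.0 = 22.5 mL/cmH2O.
τ = R × C = 10.667 × 0.0225 L/cmH2O = 0.24 s.
Fraction remaining = e^(−Te/τ) = e^(−0.50/0.24) = 0.1245.
Trapped volume = 472.5 × 0.1245 = 58.826 mL.

59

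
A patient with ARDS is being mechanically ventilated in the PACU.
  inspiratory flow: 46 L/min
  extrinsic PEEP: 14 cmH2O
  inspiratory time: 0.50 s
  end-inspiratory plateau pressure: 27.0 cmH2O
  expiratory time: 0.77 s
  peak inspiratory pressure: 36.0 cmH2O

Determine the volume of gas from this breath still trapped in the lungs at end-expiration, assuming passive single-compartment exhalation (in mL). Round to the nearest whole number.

Flow: 46 L/min ÷ 60 = 0.7667 L/s.
Vt = flow × Ti = 0.7667 L/s × 0.50 s × 1000 mL/L = 383.35 mL.
R = (PIP − Pplat)/V̇ = (36.0 − 27.0) / 0.7667 = 9.0/0.7667 = 11.739 cmH2O·s/L.
C = Vt/(Pplat − PEEP) = 383.35 / (27.0 − 14) = 383.35/13.0 = 29.488 mL/cmH2O.
τ = R × C = 11.739 × 0.02949 L/cmH2O = 0.3462 s.
Fraction remaining = e^(−Te/τ) = e^(−0.77/0.3462) = 0.1082.
Trapped volume = 383.35 × 0.1082 = 41.478 mL.

41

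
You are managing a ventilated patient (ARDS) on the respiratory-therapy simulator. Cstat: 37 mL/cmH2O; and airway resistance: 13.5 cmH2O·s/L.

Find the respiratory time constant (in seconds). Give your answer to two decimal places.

τ = R × C = 13.5 × 37 mL/cmH2O = 13.5 × 0.037 L/cmH2O = 0.4995 s.

0.50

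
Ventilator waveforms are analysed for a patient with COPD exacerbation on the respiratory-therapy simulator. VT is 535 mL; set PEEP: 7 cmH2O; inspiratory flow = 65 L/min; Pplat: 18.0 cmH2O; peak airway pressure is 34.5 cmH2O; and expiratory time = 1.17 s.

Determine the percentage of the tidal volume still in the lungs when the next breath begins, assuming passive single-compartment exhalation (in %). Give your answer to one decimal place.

20.6

Flow: 65 L/min ÷ 60 = 1.0833 L/s.
R = (PIP − Pplat)/V̇ = (34.5 − 18.0) / 1.0833 = 16.5/1.0833 = 15.231 cmH2O·s/L.
C = Vt/(Pplat − PEEP) = 535.0 / (18.0 − 7) = 535.0/11.0 = 48.636 mL/cmH2O.
τ = R × C = 15.231 × 0.04864 L/cmH2O = 0.7408 s.
Fraction remaining at end-expiration = e^(−Te/τ) = e^(−1.17/0.7408) = 0.2061 → 20.61%.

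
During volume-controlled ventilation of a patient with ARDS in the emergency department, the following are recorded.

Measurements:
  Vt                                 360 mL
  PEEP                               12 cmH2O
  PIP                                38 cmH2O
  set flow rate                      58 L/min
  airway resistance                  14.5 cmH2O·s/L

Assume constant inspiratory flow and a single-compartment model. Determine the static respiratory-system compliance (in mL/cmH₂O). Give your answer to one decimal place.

30.0

Flow: 58 L/min ÷ 60 = 0.9667 L/s.
Equation of motion (constant flow): PIP = Vt/C + R·V̇ + PEEP.
Vt/C = PIP − R·V̇ − PEEP = 38 − 14.5×0.9667 − 12 = 38 − 14.017 − 12 = 11.983 cmH2O.
C = Vt / 11.983 = 360 / 11.983 = 30.043 mL/cmH2O.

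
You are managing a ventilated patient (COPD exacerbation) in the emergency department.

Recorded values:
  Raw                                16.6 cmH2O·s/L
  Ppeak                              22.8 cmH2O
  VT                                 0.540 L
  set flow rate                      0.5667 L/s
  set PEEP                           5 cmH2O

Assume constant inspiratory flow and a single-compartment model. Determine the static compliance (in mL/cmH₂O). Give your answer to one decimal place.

Equation of motion (constant flow): PIP = Vt/C + R·V̇ + PEEP.
Vt/C = PIP − R·V̇ − PEEP = 22.8 − 16.6×0.5667 − 5 = 22.8 − 9.407 − 5 = 8.393 cmH2O.
C = Vt / 8.393 = 540 / 8.393 = 64.339 mL/cmH2O.

64.3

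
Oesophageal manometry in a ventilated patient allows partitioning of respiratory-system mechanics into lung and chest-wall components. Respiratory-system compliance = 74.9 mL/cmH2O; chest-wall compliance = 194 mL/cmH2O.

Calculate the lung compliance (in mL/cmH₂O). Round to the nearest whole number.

122

1/CL = 1/Crs − 1/Ccw.
1/CL = 1/74.9 − 1/194 = 0.008196.
CL = 122.01 mL/cmH2O.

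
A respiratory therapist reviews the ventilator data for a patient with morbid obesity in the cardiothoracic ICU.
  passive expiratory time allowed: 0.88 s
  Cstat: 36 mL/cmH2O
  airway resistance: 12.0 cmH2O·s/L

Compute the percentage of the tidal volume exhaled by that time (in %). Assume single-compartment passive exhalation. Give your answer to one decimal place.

τ = R × C = 12.0 × 36 mL/cmH2O = 12.0 × 0.036 L/cmH2O = 0.432 s.
Passive exhalation: V(t)/V₀ = e^(−t/τ) = e^(−0.88/0.432) = 0.1304.
Fraction exhaled = 1 − 0.1304 = 0.8696 → 86.96%.

87.0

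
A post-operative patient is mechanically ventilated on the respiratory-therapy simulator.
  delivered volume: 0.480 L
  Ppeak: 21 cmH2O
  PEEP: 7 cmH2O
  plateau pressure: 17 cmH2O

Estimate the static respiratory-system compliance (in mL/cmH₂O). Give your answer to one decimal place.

48.0

Cstat = Vt / (Pplat − PEEP) = 480 / (17 − 7) = 480 / 10.0 = 48.0 mL/cmH2O.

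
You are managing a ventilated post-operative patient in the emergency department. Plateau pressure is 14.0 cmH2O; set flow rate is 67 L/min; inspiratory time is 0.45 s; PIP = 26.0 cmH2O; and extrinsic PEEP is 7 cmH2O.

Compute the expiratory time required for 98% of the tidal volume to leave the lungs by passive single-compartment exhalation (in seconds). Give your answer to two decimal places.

Flow: 67 L/min ÷ 60 = 1.1167 L/s.
Vt = flow × Ti = 1.1167 L/s × 0.45 s × 1000 mL/L = 502.52 mL.
R = (PIP − Pplat)/V̇ = (26.0 − 14.0) / 1.1167 = 12.0/1.1167 = 10.746 cmH2O·s/L.
C = Vt/(Pplat − PEEP) = 502.52 / (14.0 − 7) = 502.52/7.0 = 71.789 mL/cmH2O.
τ = R × C = 10.746 × 0.07179 L/cmH2O = 0.7715 s.
t = −τ·ln(1 − 0.98) = −0.7715·ln(0.02) = 3.018 s.

3.02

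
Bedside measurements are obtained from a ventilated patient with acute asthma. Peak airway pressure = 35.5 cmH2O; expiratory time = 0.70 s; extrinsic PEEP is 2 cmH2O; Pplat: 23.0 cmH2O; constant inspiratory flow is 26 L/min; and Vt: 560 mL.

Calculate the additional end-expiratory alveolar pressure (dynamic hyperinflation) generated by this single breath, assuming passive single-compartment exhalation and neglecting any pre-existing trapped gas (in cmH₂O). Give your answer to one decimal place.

Flow: 26 L/min ÷ 60 = 0.4333 L/s.
R = (PIP − Pplat)/V̇ = (35.5 − 23.0) / 0.4333 = 12.5/0.4333 = 28.848 cmH2O·s/L.
C = Vt/(Pplat − PEEP) = 560.0 / (23.0 − 2) = 560.0/21.0 = 26.667 mL/cmH2O.
τ = R × C = 28.848 × 0.02667 L/cmH2O = 0.7694 s.
Fraction remaining = e^(−Te/τ) = e^(−0.70/0.7694) = 0.4026; trapped volume = 560.0 × 0.4026 = 225.46 mL.
Additional alveolar pressure from trapping ≈ V_trapped / C = 225.46 / 26.667 = 8.455 cmH2O.

8.5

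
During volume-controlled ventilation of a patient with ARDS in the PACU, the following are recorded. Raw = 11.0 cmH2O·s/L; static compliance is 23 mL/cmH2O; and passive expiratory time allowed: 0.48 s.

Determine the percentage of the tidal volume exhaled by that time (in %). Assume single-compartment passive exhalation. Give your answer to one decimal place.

τ = R × C = 11.0 × 23 mL/cmH2O = 11.0 × 0.023 L/cmH2O = 0.253 s.
Passive exhalation: V(t)/V₀ = e^(−t/τ) = e^(−0.48/0.253) = 0.15.
Fraction exhaled = 1 − 0.15 = 0.85 → 85.0%.

85.0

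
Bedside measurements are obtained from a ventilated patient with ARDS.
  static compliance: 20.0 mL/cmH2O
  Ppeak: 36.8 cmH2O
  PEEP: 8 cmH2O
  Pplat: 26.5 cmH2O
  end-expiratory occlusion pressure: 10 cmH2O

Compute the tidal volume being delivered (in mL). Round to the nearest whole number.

330

End-expiratory occlusion gives total PEEP = 10 cmH2O (intrinsic PEEP = 10 − 8 = 2). Use total PEEP for the elastic gradient.
Vt = Cstat × (Pplat − PEEPtotal) = 20.0 × (26.5 − 10) = 20.0 × 16.5 = 330.0 mL.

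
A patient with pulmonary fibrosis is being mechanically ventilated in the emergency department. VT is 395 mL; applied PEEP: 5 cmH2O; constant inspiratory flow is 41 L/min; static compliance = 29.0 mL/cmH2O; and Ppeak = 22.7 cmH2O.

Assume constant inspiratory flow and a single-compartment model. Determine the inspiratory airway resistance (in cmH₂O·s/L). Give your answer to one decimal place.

6.0

Flow: 41 L/min ÷ 60 = 0.6833 L/s.
Equation of motion (constant flow): PIP = Vt/C + R·V̇ + PEEP.
R·V̇ = PIP − Vt/C − PEEP = 22.7 − 395/29.0 − 5 = 22.7 − 13.621 − 5 = 4.079 cmH2O.
R = 4.079 / 0.6833 = 5.97 cmH2O·s/L.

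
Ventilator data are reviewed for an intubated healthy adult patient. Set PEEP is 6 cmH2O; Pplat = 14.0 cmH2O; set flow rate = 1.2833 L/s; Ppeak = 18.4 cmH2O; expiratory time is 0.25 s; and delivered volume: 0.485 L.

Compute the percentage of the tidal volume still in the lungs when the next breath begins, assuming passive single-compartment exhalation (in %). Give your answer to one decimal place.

R = (PIP − Pplat)/V̇ = (18.4 − 14.0) / 1.2833 = 4.4/1.2833 = 3.429 cmH2O·s/L.
C = Vt/(Pplat − PEEP) = 485.0 / (14.0 − 6) = 485.0/8.0 = 60.625 mL/cmH2O.
τ = R × C = 3.429 × 0.06063 L/cmH2O = 0.2079 s.
Fraction remaining at end-expiration = e^(−Te/τ) = e^(−0.25/0.2079) = 0.3004 → 30.04%.

30.0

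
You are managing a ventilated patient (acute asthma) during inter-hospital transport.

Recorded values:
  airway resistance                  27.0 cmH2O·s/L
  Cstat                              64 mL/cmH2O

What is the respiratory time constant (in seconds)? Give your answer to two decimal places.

1.73

τ = R × C = 27.0 × 64 mL/cmH2O = 27.0 × 0.064 L/cmH2O = 1.728 s.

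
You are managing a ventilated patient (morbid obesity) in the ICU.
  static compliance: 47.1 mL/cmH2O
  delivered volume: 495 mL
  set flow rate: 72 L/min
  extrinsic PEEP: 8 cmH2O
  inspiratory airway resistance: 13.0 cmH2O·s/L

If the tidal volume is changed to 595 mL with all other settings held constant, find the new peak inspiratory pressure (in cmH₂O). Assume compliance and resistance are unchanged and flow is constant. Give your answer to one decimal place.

36.2

Flow: 72 L/min ÷ 60 = 1.2 L/s.
PIP = Vt/C + R·V̇ + PEEP (constant-flow equation of motion).
Only the elastic term changes: ΔPIP = ΔVt / C = (595 − 495) / 47.1 = 2.123 cmH2O.
Original PIP = 495/47.1 + 13.0×1.2 + 8 = 34.11 cmH2O; new PIP = 34.11 + (2.123) = 36.233 cmH2O.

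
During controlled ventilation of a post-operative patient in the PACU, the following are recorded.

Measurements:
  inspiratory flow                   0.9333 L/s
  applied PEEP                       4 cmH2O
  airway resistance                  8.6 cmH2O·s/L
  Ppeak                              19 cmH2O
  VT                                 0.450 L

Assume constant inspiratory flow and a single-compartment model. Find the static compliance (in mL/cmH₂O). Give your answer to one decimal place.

Equation of motion (constant flow): PIP = Vt/C + R·V̇ + PEEP.
Vt/C = PIP − R·V̇ − PEEP = 19 − 8.6×0.9333 − 4 = 19 − 8.026 − 4 = 6.974 cmH2O.
C = Vt / 6.974 = 450 / 6.974 = 64.525 mL/cmH2O.

64.5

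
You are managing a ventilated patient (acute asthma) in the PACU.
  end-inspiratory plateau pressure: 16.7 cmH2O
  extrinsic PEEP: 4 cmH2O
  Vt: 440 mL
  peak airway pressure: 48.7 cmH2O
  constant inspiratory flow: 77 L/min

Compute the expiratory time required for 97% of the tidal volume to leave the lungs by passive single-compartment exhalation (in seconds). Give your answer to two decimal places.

3.03

Flow: 77 L/min ÷ 60 = 1.2833 L/s.
R = (PIP − Pplat)/V̇ = (48.7 − 16.7) / 1.2833 = 32.0/1.2833 = 24.936 cmH2O·s/L.
C = Vt/(Pplat − PEEP) = 440.0 / (16.7 − 4) = 440.0/12.7 = 34.646 mL/cmH2O.
τ = R × C = 24.936 × 0.03465 L/cmH2O = 0.864 s.
t = −τ·ln(1 − 0.97) = −0.864·ln(0.03) = 3.03 s.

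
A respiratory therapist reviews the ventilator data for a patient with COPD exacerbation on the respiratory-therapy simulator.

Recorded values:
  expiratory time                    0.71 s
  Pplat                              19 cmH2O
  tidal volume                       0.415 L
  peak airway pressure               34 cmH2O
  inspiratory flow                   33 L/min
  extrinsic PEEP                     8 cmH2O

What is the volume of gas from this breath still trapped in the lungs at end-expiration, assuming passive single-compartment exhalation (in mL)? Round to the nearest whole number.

208

Flow: 33 L/min ÷ 60 = 0.55 L/s.
R = (PIP − Pplat)/V̇ = (34 − 19) / 0.55 = 15.0/0.55 = 27.273 cmH2O·s/L.
C = Vt/(Pplat − PEEP) = 415.0 / (19 − 8) = 415.0/11.0 = 37.727 mL/cmH2O.
τ = R × C = 27.273 × 0.03773 L/cmH2O = 1.029 s.
Fraction remaining = e^(−Te/τ) = e^(−0.71/1.029) = 0.5016.
Trapped volume = 415.0 × 0.5016 = 208.16 mL.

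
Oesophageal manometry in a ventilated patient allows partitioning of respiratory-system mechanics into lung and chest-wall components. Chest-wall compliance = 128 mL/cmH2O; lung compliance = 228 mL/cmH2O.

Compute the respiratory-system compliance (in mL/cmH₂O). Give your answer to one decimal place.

82.0

Lung and chest wall are elastances in series: 1/Crs = 1/CL + 1/Ccw.
1/Crs = 1/228 + 1/128 = 0.0122.
Crs = 81.967 mL/cmH2O.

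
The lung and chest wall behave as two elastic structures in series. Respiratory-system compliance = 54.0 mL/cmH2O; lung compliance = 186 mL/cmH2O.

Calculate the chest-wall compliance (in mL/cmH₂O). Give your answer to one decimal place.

76.1

1/Ccw = 1/Crs − 1/CL.
1/Ccw = 1/54.0 − 1/186 = 0.01314.
Ccw = 76.104 mL/cmH2O.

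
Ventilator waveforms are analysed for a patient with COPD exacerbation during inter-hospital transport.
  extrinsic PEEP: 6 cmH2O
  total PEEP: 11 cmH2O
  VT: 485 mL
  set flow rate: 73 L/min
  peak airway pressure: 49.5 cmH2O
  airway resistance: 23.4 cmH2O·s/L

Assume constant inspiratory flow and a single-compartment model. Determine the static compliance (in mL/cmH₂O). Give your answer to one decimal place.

Flow: 73 L/min ÷ 60 = 1.2167 L/s.
Total PEEP = 11 cmH2O (set 6 + intrinsic 5); this is the baseline alveolar pressure.
Equation of motion (constant flow): PIP = Vt/C + R·V̇ + PEEP.
Vt/C = PIP − R·V̇ − PEEP = 49.5 − 23.4×1.2167 − 11 = 49.5 − 28.471 − 11 = 10.029 cmH2O.
C = Vt / 10.029 = 485 / 10.029 = 48.36 mL/cmH2O.

48.4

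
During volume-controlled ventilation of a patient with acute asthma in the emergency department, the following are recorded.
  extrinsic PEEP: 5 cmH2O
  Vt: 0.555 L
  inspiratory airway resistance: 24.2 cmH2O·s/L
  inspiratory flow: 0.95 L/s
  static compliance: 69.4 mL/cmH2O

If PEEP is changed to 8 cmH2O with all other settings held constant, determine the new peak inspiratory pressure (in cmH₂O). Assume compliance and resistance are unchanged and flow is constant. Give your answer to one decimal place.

39.0

PIP = Vt/C + R·V̇ + PEEP (constant-flow equation of motion).
Only the baseline term changes: ΔPIP = ΔPEEP = 8 − 5 = 3.0 cmH2O.
Original PIP = 555/69.4 + 24.2×0.95 + 5 = 35.987 cmH2O; new PIP = 35.987 + (3.0) = 38.987 cmH2O.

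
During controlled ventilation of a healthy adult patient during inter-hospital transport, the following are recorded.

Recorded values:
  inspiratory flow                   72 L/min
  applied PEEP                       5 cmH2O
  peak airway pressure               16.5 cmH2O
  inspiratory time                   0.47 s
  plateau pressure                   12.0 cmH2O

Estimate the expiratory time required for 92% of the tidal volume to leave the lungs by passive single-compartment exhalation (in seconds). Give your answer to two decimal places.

0.76

Flow: 72 L/min ÷ 60 = 1.2 L/s.
Vt = flow × Ti = 1.2 L/s × 0.47 s × 1000 mL/L = 564.0 mL.
R = (PIP − Pplat)/V̇ = (16.5 − 12.0) / 1.2 = 4.5/1.2 = 3.75 cmH2O·s/L.
C = Vt/(Pplat − PEEP) = 564.0 / (12.0 − 5) = 564.0/7.0 = 80.571 mL/cmH2O.
τ = R × C = 3.75 × 0.08057 L/cmH2O = 0.3021 s.
t = −τ·ln(1 − 0.92) = −0.3021·ln(0.08) = 0.763 s.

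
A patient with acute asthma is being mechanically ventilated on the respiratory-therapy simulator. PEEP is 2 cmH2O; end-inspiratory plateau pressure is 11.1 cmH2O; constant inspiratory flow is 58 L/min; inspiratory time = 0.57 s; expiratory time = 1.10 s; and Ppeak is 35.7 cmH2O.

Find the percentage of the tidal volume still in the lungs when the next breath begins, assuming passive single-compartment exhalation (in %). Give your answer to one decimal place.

49.0

Flow: 58 L/min ÷ 60 = 0.9667 L/s.
Vt = flow × Ti = 0.9667 L/s × 0.57 s × 1000 mL/L = 551.02 mL.
R = (PIP − Pplat)/V̇ = (35.7 − 11.1) / 0.9667 = 24.6/0.9667 = 25.447 cmH2O·s/L.
C = Vt/(Pplat − PEEP) = 551.02 / (11.1 − 2) = 551.02/9.1 = 60.552 mL/cmH2O.
τ = R × C = 25.447 × 0.06055 L/cmH2O = 1.541 s.
Fraction remaining at end-expiration = e^(−Te/τ) = e^(−1.10/1.541) = 0.4898 → 48.98%.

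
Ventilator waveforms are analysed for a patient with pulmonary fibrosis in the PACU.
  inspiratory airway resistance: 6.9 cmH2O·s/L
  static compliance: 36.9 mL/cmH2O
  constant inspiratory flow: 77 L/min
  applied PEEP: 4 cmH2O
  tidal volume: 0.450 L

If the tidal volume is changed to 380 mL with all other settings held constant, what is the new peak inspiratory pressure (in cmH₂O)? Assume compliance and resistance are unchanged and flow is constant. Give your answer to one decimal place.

Flow: 77 L/min ÷ 60 = 1.2833 L/s.
PIP = Vt/C + R·V̇ + PEEP (constant-flow equation of motion).
Only the elastic term changes: ΔPIP = ΔVt / C = (380 − 450) / 36.9 = -1.897 cmH2O.
Original PIP = 450/36.9 + 6.9×1.2833 + 4 = 25.05 cmH2O; new PIP = 25.05 + (-1.897) = 23.153 cmH2O.

23.2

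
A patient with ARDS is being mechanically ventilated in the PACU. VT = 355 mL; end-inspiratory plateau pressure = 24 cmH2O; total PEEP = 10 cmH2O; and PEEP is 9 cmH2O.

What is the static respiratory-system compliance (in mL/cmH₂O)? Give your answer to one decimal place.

25.4

End-expiratory occlusion gives total PEEP = 10 cmH2O (intrinsic PEEP = 10 − 9 = 1). Use total PEEP for the elastic gradient.
Cstat = Vt / (Pplat − PEEPtotal) = 355 / (24 − 10) = 355 / 14.0 = 25.357 mL/cmH2O.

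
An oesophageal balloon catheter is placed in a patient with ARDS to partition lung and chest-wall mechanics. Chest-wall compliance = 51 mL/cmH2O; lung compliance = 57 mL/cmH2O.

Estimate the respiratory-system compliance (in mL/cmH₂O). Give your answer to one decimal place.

26.9

Lung and chest wall are elastances in series: 1/Crs = 1/CL + 1/Ccw.
1/Crs = 1/57 + 1/51 = 0.03715.
Crs = 26.918 mL/cmH2O.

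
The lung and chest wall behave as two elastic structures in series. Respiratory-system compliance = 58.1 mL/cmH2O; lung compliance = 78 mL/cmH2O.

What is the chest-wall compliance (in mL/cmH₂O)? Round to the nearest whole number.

1/Ccw = 1/Crs − 1/CL.
1/Ccw = 1/58.1 − 1/78 = 0.004391.
Ccw = 227.74 mL/cmH2O.

228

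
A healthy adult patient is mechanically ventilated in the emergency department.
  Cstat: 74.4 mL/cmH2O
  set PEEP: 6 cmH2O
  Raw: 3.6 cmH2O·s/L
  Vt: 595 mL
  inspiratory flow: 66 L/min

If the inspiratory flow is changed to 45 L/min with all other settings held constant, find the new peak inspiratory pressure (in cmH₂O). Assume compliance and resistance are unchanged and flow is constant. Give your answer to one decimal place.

Flow: 66 L/min ÷ 60 = 1.1 L/s.
New flow: 45 L/min ÷ 60 = 0.75 L/s.
PIP = Vt/C + R·V̇ + PEEP (constant-flow equation of motion).
Only the resistive term changes: ΔPIP = R × ΔV̇ = 3.6 × (0.75 − 1.1) = 3.6 × -0.35 = -1.26 cmH2O.
Original PIP = 595/74.4 + 3.6×1.1 + 6 = 17.957 cmH2O; new PIP = 17.957 + (-1.26) = 16.697 cmH2O.

16.7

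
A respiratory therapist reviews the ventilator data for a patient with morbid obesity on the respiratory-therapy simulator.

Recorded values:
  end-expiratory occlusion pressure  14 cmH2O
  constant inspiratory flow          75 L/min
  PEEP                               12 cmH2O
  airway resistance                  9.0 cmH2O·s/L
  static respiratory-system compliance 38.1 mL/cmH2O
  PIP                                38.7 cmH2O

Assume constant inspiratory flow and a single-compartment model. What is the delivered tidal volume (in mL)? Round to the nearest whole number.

Flow: 75 L/min ÷ 60 = 1.25 L/s.
Total PEEP = 14 cmH2O (set 12 + intrinsic 2); this is the baseline alveolar pressure.
Equation of motion (constant flow): PIP = Vt/C + R·V̇ + PEEP.
Vt/C = PIP − R·V̇ − PEEP = 38.7 − 11.25 − 14 = 13.45 cmH2O.
Vt = C × 13.45 = 38.1 × 13.45 = 512.45 mL.

512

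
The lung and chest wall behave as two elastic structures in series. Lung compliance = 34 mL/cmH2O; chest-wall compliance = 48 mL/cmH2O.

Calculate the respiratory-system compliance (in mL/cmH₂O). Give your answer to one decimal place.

Lung and chest wall are elastances in series: 1/Crs = 1/CL + 1/Ccw.
1/Crs = 1/34 + 1/48 = 0.05025.
Crs = 19.9 mL/cmH2O.

19.9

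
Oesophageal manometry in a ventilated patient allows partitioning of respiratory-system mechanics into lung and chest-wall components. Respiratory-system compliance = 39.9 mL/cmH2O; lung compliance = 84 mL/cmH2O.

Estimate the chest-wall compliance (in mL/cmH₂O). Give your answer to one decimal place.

76.0

1/Ccw = 1/Crs − 1/CL.
1/Ccw = 1/39.9 − 1/84 = 0.01316.
Ccw = 75.988 mL/cmH2O.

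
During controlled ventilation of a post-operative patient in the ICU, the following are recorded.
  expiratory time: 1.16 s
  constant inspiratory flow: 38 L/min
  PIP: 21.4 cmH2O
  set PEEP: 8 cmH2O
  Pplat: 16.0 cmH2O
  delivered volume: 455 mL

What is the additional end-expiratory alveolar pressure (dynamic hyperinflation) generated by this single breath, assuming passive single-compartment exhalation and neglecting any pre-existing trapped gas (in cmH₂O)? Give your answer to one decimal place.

Flow: 38 L/min ÷ 60 = 0.6333 L/s.
R = (PIP − Pplat)/V̇ = (21.4 − 16.0) / 0.6333 = 5.4/0.6333 = 8.527 cmH2O·s/L.
C = Vt/(Pplat − PEEP) = 455.0 / (16.0 − 8) = 455.0/8.0 = 56.875 mL/cmH2O.
τ = R × C = 8.527 × 0.05688 L/cmH2O = 0.485 s.
Fraction remaining = e^(−Te/τ) = e^(−1.16/0.485) = 0.09147; trapped volume = 455.0 × 0.09147 = 41.619 mL.
Additional alveolar pressure from trapping ≈ V_trapped / C = 41.619 / 56.875 = 0.7318 cmH2O.

0.7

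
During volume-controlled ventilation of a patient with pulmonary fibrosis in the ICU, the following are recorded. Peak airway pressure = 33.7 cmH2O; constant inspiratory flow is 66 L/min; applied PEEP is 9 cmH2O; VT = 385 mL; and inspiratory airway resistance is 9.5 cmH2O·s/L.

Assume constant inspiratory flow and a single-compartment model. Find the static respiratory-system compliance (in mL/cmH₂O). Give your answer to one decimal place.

Flow: 66 L/min ÷ 60 = 1.1 L/s.
Equation of motion (constant flow): PIP = Vt/C + R·V̇ + PEEP.
Vt/C = PIP − R·V̇ − PEEP = 33.7 − 9.5×1.1 − 9 = 33.7 − 10.45 − 9 = 14.25 cmH2O.
C = Vt / 14.25 = 385 / 14.25 = 27.018 mL/cmH2O.

27.0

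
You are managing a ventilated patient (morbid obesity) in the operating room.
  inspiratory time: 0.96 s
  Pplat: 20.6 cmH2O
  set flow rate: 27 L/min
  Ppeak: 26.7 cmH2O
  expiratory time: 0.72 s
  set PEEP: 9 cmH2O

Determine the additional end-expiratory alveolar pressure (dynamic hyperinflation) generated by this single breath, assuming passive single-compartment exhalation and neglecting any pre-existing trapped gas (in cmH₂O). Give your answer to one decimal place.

Flow: 27 L/min ÷ 60 = 0.45 L/s.
Vt = flow × Ti = 0.45 L/s × 0.96 s × 1000 mL/L = 432.0 mL.
R = (PIP − Pplat)/V̇ = (26.7 − 20.6) / 0.45 = 6.1/0.45 = 13.556 cmH2O·s/L.
C = Vt/(Pplat − PEEP) = 432.0 / (20.6 − 9) = 432.0/11.6 = 37.241 mL/cmH2O.
τ = R × C = 13.556 × 0.03724 L/cmH2O = 0.5048 s.
Fraction remaining = e^(−Te/τ) = e^(−0.72/0.5048) = 0.2402; trapped volume = 432.0 × 0.2402 = 103.77 mL.
Additional alveolar pressure from trapping ≈ V_trapped / C = 103.77 / 37.241 = 2.786 cmH2O.

2.8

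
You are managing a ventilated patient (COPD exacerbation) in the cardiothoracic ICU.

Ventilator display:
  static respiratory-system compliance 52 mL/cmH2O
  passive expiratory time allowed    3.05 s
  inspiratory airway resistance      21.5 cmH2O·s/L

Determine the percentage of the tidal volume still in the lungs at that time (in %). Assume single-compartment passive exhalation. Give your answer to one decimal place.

τ = R × C = 21.5 × 52 mL/cmH2O = 21.5 × 0.052 L/cmH2O = 1.118 s.
Passive exhalation: V(t)/V₀ = e^(−t/τ) = e^(−3.05/1.118) = 0.06534.
Fraction remaining = 0.06534 → 6.534%.

6.5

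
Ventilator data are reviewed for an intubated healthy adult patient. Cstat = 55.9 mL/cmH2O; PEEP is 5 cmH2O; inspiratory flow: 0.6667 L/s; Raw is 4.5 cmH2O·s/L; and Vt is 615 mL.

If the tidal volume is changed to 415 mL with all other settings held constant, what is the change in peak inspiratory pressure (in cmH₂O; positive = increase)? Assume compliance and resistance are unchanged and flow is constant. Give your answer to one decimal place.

-3.6

PIP = Vt/C + R·V̇ + PEEP (constant-flow equation of motion).
Only the elastic term changes: ΔPIP = ΔVt / C = (415 − 615) / 55.9 = -3.578 cmH2O.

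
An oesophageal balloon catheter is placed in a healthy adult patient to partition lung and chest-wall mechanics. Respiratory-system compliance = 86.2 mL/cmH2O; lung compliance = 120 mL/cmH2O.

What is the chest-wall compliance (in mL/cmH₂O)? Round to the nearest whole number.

306

1/Ccw = 1/Crs − 1/CL.
1/Ccw = 1/86.2 − 1/120 = 0.003268.
Ccw = 306.0 mL/cmH2O.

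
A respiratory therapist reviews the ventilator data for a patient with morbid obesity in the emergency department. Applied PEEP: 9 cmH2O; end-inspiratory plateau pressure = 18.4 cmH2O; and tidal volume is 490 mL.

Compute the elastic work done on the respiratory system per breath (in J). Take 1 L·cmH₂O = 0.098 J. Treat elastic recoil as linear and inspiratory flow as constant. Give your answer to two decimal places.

0.23

Elastic work ≈ ½ × (Pplat − PEEP) × Vt = 0.5 × (18.4 − 9) × 0.490 L = 0.5 × 9.4 × 0.490 = 2.303 L·cmH2O.
× 0.098 J/(L·cmH2O) → 0.2257 J.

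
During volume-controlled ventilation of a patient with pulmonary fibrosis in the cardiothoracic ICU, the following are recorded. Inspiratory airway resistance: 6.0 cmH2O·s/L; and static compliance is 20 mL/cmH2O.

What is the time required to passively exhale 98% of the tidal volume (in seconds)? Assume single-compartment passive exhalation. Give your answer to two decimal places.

0.47

τ = R × C = 6.0 × 20 mL/cmH2O = 6.0 × 0.020 L/cmH2O = 0.12 s.
Exhaled fraction f = 1 − e^(−t/τ) → t = −τ·ln(1 − f) = −0.12·ln(0.02) = 0.4694 s.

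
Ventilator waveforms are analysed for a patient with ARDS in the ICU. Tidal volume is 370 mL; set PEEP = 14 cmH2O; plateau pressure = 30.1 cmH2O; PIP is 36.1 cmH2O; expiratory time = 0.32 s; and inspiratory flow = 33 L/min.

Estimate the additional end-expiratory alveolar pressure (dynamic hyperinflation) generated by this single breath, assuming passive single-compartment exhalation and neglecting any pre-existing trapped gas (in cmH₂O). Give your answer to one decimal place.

4.5

Flow: 33 L/min ÷ 60 = 0.55 L/s.
R = (PIP − Pplat)/V̇ = (36.1 − 30.1) / 0.55 = 6.0/0.55 = 10.909 cmH2O·s/L.
C = Vt/(Pplat − PEEP) = 370.0 / (30.1 − 14) = 370.0/16.1 = 22.981 mL/cmH2O.
τ = R × C = 10.909 × 0.02298 L/cmH2O = 0.2507 s.
Fraction remaining = e^(−Te/τ) = e^(−0.32/0.2507) = 0.279; trapped volume = 370.0 × 0.279 = 103.23 mL.
Additional alveolar pressure from trapping ≈ V_trapped / C = 103.23 / 22.981 = 4.492 cmH2O.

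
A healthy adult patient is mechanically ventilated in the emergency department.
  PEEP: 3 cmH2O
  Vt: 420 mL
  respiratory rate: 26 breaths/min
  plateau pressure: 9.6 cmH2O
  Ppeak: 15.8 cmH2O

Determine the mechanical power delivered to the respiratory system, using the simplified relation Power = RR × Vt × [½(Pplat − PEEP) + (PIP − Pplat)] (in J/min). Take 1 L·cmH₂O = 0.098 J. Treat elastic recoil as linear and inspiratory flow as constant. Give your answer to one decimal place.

Per-breath work = Vt × [½(Pplat−PEEP) + (PIP−Pplat)] = 0.420 × [0.5×6.6 + 6.2] = 0.420 × 9.5 = 3.99 L·cmH2O.
Power = 26 × 3.99 = 103.74 L·cmH2O/min.
× 0.098 J/(L·cmH2O) → 10.167 J/min.

10.2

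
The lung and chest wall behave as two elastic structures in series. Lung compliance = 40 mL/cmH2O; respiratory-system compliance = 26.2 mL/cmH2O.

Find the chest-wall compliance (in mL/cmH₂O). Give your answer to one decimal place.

1/Ccw = 1/Crs − 1/CL.
1/Ccw = 1/26.2 − 1/40 = 0.01317.
Ccw = 75.93 mL/cmH2O.

75.9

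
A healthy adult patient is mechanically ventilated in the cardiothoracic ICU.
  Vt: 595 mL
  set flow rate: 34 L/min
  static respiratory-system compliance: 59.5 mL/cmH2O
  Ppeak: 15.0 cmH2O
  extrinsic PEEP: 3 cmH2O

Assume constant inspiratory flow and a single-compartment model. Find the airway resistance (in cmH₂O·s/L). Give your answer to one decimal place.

Flow: 34 L/min ÷ 60 = 0.5667 L/s.
Equation of motion (constant flow): PIP = Vt/C + R·V̇ + PEEP.
R·V̇ = PIP − Vt/C − PEEP = 15.0 − 595/59.5 − 3 = 15.0 − 10.0 − 3 = 2.0 cmH2O.
R = 2.0 / 0.5667 = 3.529 cmH2O·s/L.

3.5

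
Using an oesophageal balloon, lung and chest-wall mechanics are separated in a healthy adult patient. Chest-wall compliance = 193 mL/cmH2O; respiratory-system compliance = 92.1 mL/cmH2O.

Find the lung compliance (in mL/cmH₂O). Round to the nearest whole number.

176

1/CL = 1/Crs − 1/Ccw.
1/CL = 1/92.1 − 1/193 = 0.005676.
CL = 176.18 mL/cmH2O.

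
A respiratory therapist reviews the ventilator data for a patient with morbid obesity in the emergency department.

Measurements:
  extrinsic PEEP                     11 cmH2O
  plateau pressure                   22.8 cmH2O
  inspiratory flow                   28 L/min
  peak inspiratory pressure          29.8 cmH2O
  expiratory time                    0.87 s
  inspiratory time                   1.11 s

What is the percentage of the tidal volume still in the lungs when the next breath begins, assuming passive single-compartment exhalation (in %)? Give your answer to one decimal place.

Flow: 28 L/min ÷ 60 = 0.4667 L/s.
Vt = flow × Ti = 0.4667 L/s × 1.11 s × 1000 mL/L = 518.04 mL.
R = (PIP − Pplat)/V̇ = (29.8 − 22.8) / 0.4667 = 7.0/0.4667 = 14.999 cmH2O·s/L.
C = Vt/(Pplat − PEEP) = 518.04 / (22.8 − 11) = 518.04/11.8 = 43.902 mL/cmH2O.
τ = R × C = 14.999 × 0.0439 L/cmH2O = 0.6585 s.
Fraction remaining at end-expiration = e^(−Te/τ) = e^(−0.87/0.6585) = 0.2668 → 26.68%.

26.7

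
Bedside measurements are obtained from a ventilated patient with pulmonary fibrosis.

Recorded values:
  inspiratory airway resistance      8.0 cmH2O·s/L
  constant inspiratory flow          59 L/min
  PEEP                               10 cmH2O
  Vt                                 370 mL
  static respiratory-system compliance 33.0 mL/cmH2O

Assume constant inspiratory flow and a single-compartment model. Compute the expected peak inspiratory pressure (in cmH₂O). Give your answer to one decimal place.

29.1

Flow: 59 L/min ÷ 60 = 0.9833 L/s.
Equation of motion (constant flow): PIP = Vt/C + R·V̇ + PEEP.
PIP = 370/33.0 + 8.0×0.9833 + 10 = 11.212 + 7.866 + 10 = 29.078 cmH2O.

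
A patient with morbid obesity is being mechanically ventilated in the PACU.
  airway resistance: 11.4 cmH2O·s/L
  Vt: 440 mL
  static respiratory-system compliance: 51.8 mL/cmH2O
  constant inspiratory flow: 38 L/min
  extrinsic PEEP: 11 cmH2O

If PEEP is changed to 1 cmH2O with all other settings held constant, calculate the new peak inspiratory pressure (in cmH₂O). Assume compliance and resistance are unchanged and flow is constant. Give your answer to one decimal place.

16.7

Flow: 38 L/min ÷ 60 = 0.6333 L/s.
PIP = Vt/C + R·V̇ + PEEP (constant-flow equation of motion).
Only the baseline term changes: ΔPIP = ΔPEEP = 1 − 11 = -10.0 cmH2O.
Original PIP = 440/51.8 + 11.4×0.6333 + 11 = 26.714 cmH2O; new PIP = 26.714 + (-10.0) = 16.714 cmH2O.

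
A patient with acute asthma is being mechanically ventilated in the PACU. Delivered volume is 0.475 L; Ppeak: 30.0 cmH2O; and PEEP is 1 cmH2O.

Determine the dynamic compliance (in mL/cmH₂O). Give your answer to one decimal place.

16.4

Dynamic compliance = Vt / (PIP − PEEP) = 475 / (30.0 − 1) = 475 / 29.0 = 16.379 mL/cmH2O.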